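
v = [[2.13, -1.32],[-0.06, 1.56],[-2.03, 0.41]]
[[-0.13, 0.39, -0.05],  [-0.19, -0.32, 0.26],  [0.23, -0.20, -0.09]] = v @ [[-0.14, 0.06, 0.08], [-0.13, -0.20, 0.17]]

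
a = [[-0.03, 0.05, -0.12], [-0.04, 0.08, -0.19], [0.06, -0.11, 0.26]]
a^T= [[-0.03, -0.04, 0.06], [0.05, 0.08, -0.11], [-0.12, -0.19, 0.26]]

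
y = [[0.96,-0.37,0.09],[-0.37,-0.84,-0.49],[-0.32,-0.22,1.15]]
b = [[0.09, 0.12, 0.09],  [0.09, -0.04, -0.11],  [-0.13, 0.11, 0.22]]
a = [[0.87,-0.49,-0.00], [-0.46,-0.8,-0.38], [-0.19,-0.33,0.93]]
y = b + a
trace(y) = 1.27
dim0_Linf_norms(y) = [0.96, 0.84, 1.15]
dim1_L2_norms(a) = [1.0, 1.0, 1.0]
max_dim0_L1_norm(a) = 1.62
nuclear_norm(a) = 3.00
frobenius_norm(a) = 1.73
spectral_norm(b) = 0.32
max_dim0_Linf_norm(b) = 0.22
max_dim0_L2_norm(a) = 1.0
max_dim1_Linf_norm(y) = 1.15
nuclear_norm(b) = 0.48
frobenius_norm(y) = 1.90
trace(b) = 0.27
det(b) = 0.00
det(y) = -1.26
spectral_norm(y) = 1.27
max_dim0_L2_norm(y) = 1.25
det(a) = -1.00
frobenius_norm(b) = 0.36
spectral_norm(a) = 1.01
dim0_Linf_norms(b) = [0.13, 0.12, 0.22]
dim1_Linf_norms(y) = [0.96, 0.84, 1.15]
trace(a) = 1.00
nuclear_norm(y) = 3.27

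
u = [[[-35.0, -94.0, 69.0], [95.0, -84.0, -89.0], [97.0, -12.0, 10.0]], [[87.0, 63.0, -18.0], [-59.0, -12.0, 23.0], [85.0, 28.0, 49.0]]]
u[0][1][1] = -84.0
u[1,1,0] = -59.0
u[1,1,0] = -59.0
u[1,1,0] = -59.0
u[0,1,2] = -89.0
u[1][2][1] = 28.0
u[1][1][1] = -12.0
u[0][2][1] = -12.0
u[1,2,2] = 49.0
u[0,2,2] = 10.0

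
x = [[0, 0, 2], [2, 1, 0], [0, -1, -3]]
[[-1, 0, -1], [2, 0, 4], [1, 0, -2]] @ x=[[0, 1, 1], [0, -4, -8], [0, 2, 8]]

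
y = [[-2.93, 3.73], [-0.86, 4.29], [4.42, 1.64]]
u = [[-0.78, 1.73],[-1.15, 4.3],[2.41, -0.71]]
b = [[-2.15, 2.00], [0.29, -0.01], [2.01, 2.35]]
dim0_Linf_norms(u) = [2.41, 4.3]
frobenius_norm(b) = 4.27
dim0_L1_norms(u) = [4.34, 6.74]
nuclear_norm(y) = 11.21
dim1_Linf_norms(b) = [2.15, 0.29, 2.35]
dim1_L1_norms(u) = [2.51, 5.45, 3.12]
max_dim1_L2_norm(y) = 4.74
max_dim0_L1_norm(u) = 6.74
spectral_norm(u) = 5.06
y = u + b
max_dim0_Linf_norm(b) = 2.35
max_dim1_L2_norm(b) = 3.09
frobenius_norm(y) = 7.99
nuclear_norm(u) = 7.09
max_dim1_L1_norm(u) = 5.45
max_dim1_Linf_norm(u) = 4.3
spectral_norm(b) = 3.12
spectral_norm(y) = 6.32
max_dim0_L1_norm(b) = 4.45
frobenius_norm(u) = 5.45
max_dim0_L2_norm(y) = 5.92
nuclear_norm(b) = 6.04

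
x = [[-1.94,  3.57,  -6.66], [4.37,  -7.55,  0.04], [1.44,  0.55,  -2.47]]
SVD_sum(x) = [[-2.85, 5.17, -2.87], [3.41, -6.19, 3.44], [-0.39, 0.7, -0.39]] + [[1.32,-1.35,-3.73],  [1.19,-1.22,-3.37],  [0.78,-0.8,-2.22]] + [[-0.41, -0.26, -0.05], [-0.23, -0.14, -0.03], [1.04, 0.65, 0.13]]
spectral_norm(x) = 10.28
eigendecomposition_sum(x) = [[(-1.74-0j), (3.58-0j), -1.66+0.00j], [3.82+0.00j, -7.85+0.00j, (3.64-0j)], [(0.06+0j), (-0.12+0j), 0.06-0.00j]] + [[(-0.1+1.3j), -0.01+0.61j, (-2.5-1.39j)], [(0.27+0.78j), (0.15+0.36j), (-1.8-0.17j)], [0.69+0.31j, (0.33+0.13j), -1.26+1.09j]] + [[-0.10-1.30j, (-0.01-0.61j), (-2.5+1.39j)], [(0.27-0.78j), (0.15-0.36j), -1.80+0.17j], [(0.69-0.31j), (0.33-0.13j), -1.26-1.09j]]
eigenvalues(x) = [(-9.54+0j), (-1.21+2.74j), (-1.21-2.74j)]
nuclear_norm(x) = 17.79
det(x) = -85.81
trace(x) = -11.96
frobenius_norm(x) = 12.06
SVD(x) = [[-0.64, -0.68, -0.36], [0.76, -0.61, -0.2], [-0.09, -0.40, 0.91]] @ diag([10.28105956951698, 6.156624729701846, 1.3556865661600652]) @ [[0.43,-0.79,0.44], [-0.32,0.32,0.89], [0.84,0.52,0.11]]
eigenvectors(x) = [[(-0.42+0j), 0.76+0.00j, 0.76-0.00j],[(0.91+0j), 0.44-0.19j, (0.44+0.19j)],[0.01+0.00j, 0.15-0.42j, (0.15+0.42j)]]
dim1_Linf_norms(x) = [6.66, 7.55, 2.47]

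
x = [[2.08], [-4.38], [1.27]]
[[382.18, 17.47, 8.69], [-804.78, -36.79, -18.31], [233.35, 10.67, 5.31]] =x @[[183.74, 8.40, 4.18]]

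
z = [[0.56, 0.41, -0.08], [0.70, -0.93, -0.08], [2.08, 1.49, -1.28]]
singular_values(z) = [2.94, 1.17, 0.23]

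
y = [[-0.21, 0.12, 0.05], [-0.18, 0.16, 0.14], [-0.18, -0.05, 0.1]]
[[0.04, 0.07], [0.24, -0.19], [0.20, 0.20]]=y @ [[0.24, -1.61], [-0.22, -1.54], [2.30, -1.67]]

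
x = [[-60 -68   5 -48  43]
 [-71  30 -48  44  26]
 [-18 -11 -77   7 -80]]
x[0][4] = 43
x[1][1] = 30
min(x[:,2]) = -77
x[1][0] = -71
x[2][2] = -77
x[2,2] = -77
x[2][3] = 7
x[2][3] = 7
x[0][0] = -60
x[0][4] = 43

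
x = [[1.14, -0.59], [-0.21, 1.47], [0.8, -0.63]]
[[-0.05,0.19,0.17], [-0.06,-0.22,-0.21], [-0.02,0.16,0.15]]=x@[[-0.07,0.09,0.08],[-0.05,-0.14,-0.13]]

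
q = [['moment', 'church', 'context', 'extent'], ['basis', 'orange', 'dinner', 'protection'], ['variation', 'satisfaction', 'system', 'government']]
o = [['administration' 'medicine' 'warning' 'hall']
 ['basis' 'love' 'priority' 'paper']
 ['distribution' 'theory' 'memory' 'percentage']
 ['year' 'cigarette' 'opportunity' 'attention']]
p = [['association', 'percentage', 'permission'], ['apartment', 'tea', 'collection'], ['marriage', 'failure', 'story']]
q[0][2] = 'context'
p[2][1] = 'failure'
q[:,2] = ['context', 'dinner', 'system']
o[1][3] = 'paper'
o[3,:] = ['year', 'cigarette', 'opportunity', 'attention']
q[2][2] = 'system'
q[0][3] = 'extent'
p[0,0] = 'association'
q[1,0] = 'basis'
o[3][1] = 'cigarette'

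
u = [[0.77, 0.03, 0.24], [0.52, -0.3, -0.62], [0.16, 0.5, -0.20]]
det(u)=0.359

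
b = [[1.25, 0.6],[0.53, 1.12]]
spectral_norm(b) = 1.75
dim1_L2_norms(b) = [1.39, 1.24]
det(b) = 1.08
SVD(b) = [[-0.76, -0.65], [-0.65, 0.76]] @ diag([1.7542434128317284, 0.6167901170872394]) @ [[-0.74, -0.68], [-0.68, 0.74]]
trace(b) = 2.37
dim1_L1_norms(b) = [1.85, 1.65]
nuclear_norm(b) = 2.37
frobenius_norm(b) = 1.86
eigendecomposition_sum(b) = [[0.98, 0.93], [0.82, 0.78]] + [[0.27, -0.33], [-0.29, 0.34]]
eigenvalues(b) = [1.75, 0.62]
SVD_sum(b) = [[0.98,0.90],[0.85,0.78]] + [[0.27, -0.3],[-0.32, 0.34]]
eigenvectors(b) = [[0.77, -0.69], [0.64, 0.73]]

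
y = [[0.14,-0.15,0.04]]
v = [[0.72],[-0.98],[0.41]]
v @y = [[0.1, -0.11, 0.03],[-0.14, 0.15, -0.04],[0.06, -0.06, 0.02]]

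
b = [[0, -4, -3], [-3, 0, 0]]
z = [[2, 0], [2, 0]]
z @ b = [[0, -8, -6], [0, -8, -6]]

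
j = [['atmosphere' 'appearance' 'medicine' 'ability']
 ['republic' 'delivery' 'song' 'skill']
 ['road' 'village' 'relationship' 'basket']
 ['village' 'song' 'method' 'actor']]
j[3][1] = 'song'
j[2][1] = 'village'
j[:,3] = ['ability', 'skill', 'basket', 'actor']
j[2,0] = 'road'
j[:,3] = ['ability', 'skill', 'basket', 'actor']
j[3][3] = 'actor'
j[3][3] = 'actor'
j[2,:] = ['road', 'village', 'relationship', 'basket']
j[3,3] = 'actor'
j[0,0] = 'atmosphere'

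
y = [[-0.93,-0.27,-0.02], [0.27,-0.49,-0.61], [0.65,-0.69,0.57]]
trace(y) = -0.85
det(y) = 0.80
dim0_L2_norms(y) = [1.17, 0.89, 0.84]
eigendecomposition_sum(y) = [[-0.47+0.08j, (-0.12-0.28j), -0.03-0.13j], [(0.18+0.57j), (-0.33+0.2j), -0.15+0.06j], [(0.23+0.29j), (-0.15+0.19j), (-0.07+0.07j)]] + [[(-0.47-0.08j), -0.12+0.28j, -0.03+0.13j], [0.18-0.57j, (-0.33-0.2j), -0.15-0.06j], [(0.23-0.29j), (-0.15-0.19j), -0.07-0.07j]] + [[(0.01-0j), (-0.02+0j), 0.04-0.00j], [(-0.08+0j), 0.17-0.00j, -0.31+0.00j], [0.20-0.00j, -0.40+0.00j, 0.72-0.00j]]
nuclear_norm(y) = 2.85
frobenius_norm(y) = 1.69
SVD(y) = [[-0.57, 0.5, -0.65],  [0.22, 0.86, 0.47],  [0.79, 0.13, -0.6]] @ diag([1.2557839216205704, 0.8045356487689708, 0.7890051533793379]) @ [[0.88, -0.4, 0.26], [-0.19, -0.8, -0.57], [0.44, 0.45, -0.78]]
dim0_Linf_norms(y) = [0.93, 0.69, 0.61]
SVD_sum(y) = [[-0.63, 0.28, -0.19], [0.24, -0.11, 0.07], [0.88, -0.40, 0.26]] + [[-0.08,-0.32,-0.23], [-0.13,-0.55,-0.4], [-0.02,-0.08,-0.06]] + [[-0.23, -0.23, 0.40], [0.16, 0.17, -0.29], [-0.21, -0.21, 0.36]]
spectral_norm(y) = 1.26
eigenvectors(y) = [[(-0.08+0.56j), (-0.08-0.56j), (0.05+0j)],[0.70+0.00j, 0.70-0.00j, -0.39+0.00j],[0.41-0.15j, 0.41+0.15j, (0.92+0j)]]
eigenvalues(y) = [(-0.87+0.35j), (-0.87-0.35j), (0.9+0j)]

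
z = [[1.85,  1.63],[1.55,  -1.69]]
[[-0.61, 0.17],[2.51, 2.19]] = z @[[0.54, 0.68], [-0.99, -0.67]]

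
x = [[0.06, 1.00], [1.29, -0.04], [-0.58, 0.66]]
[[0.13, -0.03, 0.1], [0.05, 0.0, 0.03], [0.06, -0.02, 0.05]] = x@[[0.04, 0.00, 0.03], [0.13, -0.03, 0.10]]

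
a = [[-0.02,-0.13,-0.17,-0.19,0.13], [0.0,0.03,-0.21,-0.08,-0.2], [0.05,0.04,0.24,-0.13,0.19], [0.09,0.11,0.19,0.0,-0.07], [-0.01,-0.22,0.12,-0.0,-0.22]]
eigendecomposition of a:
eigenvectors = [[(-0.7+0j), -0.70-0.00j, 0.11+0.00j, (-0.91+0j), (-0.18+0j)], [-0.25+0.20j, (-0.25-0.2j), -0.70+0.00j, (0.29+0j), 0.37+0.00j], [-0.01+0.30j, -0.01-0.30j, (0.58+0j), 0.18+0.00j, (-0.23+0j)], [(0.35+0.41j), 0.35-0.41j, 0.04+0.00j, (-0.17+0j), 0.23+0.00j], [0.10-0.15j, (0.1+0.15j), 0.41+0.00j, (-0.13+0j), (0.85+0j)]]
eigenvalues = [(0.01+0.25j), (0.01-0.25j), (0.33+0j), (0.04+0j), (-0.35+0j)]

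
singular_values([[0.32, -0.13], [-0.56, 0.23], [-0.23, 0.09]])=[0.74, 0.0]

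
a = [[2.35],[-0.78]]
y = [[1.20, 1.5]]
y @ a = [[1.65]]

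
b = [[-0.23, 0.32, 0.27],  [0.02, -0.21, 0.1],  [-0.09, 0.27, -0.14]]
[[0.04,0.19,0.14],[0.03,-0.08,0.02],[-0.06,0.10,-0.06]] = b @ [[0.33, 0.07, 0.34], [0.07, 0.48, 0.20], [0.34, 0.2, 0.57]]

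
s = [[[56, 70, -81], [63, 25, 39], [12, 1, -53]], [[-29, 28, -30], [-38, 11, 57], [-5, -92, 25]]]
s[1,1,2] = 57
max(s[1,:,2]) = 57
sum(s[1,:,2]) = 52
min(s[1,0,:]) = -30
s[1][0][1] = 28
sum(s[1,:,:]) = -73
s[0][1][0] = 63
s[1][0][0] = -29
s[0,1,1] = 25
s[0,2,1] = 1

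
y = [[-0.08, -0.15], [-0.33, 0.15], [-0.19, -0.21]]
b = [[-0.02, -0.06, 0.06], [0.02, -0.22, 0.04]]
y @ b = [[-0.0, 0.04, -0.01], [0.01, -0.01, -0.01], [-0.00, 0.06, -0.02]]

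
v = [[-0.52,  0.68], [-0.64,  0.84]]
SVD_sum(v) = [[-0.52, 0.68],[-0.64, 0.84]] + [[-0.0, -0.0], [0.00, 0.0]]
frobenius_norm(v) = 1.36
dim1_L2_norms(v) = [0.86, 1.06]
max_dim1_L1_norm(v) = 1.48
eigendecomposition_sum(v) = [[-0.01, 0.01], [-0.01, 0.01]] + [[-0.51,0.67], [-0.63,0.83]]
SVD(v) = [[-0.63, -0.78], [-0.78, 0.63]] @ diag([1.3594111279217835, 0.0011769802138120841]) @ [[0.61, -0.8], [0.80, 0.61]]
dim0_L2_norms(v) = [0.82, 1.08]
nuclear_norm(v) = 1.36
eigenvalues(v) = [-0.0, 0.32]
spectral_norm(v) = 1.36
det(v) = -0.00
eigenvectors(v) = [[-0.80, -0.63], [-0.6, -0.78]]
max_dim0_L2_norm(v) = 1.08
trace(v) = 0.32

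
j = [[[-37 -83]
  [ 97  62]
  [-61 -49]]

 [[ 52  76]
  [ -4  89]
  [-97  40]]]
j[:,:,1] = [[-83, 62, -49], [76, 89, 40]]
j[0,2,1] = -49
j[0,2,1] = -49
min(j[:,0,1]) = -83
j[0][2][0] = -61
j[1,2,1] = 40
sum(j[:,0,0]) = 15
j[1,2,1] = 40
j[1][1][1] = 89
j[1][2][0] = -97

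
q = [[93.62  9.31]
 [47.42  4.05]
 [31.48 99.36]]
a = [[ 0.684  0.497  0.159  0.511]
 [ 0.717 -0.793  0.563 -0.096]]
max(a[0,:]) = 0.684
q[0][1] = 9.31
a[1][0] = 0.717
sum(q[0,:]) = 102.93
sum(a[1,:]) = 0.3909999999999999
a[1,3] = -0.096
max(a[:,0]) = 0.717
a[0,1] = 0.497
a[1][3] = -0.096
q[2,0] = 31.48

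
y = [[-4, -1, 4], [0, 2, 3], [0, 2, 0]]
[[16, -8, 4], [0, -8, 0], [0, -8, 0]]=y @ [[-4, 3, -1], [0, -4, 0], [0, 0, 0]]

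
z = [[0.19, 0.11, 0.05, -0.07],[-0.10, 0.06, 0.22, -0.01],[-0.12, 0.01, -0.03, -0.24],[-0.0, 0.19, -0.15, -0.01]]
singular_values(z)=[0.29, 0.28, 0.24, 0.17]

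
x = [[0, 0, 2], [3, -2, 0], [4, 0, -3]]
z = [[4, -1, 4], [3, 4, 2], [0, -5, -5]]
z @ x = [[13, 2, -4], [20, -8, 0], [-35, 10, 15]]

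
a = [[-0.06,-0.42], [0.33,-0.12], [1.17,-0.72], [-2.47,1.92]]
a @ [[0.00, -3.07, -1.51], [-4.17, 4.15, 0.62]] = [[1.75, -1.56, -0.17], [0.5, -1.51, -0.57], [3.0, -6.58, -2.21], [-8.01, 15.55, 4.92]]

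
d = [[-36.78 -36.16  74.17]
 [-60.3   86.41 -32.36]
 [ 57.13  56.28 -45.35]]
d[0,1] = -36.16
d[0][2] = 74.17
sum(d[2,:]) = 68.06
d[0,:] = [-36.78, -36.16, 74.17]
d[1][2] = -32.36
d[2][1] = 56.28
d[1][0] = -60.3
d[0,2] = 74.17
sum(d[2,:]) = 68.06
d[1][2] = -32.36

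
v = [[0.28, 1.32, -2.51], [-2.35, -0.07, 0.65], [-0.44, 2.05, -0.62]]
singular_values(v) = [3.39, 2.47, 1.14]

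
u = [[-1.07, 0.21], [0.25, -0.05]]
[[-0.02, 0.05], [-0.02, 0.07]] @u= [[0.03, -0.01],[0.04, -0.01]]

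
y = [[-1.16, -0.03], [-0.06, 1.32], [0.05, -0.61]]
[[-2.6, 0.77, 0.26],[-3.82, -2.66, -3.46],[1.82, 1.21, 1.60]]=y @ [[2.31,-0.61,-0.16], [-2.79,-2.04,-2.63]]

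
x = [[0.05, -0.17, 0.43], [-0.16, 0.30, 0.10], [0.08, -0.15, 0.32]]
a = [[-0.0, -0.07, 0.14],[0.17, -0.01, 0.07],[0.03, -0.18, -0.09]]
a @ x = [[0.02, -0.04, 0.04], [0.02, -0.04, 0.09], [0.02, -0.05, -0.03]]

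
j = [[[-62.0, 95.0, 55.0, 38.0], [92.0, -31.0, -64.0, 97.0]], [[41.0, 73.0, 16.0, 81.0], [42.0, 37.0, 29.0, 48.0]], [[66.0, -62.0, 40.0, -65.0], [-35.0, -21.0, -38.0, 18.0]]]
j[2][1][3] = 18.0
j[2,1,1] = -21.0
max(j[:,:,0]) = 92.0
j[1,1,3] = 48.0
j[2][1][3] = 18.0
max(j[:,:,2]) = 55.0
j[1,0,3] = 81.0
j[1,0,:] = [41.0, 73.0, 16.0, 81.0]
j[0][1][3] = 97.0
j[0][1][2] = -64.0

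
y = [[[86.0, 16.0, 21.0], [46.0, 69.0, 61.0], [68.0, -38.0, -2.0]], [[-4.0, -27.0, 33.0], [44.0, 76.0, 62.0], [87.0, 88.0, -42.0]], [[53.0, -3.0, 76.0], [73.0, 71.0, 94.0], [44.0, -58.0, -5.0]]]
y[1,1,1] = 76.0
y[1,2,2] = -42.0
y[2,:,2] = [76.0, 94.0, -5.0]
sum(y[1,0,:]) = 2.0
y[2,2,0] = 44.0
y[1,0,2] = 33.0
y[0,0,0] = 86.0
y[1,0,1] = -27.0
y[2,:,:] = [[53.0, -3.0, 76.0], [73.0, 71.0, 94.0], [44.0, -58.0, -5.0]]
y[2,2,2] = -5.0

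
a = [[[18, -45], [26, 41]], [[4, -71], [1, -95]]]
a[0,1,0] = 26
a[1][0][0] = 4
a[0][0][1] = -45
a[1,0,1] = -71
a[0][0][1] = -45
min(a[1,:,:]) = -95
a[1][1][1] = -95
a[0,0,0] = 18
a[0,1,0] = 26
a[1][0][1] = -71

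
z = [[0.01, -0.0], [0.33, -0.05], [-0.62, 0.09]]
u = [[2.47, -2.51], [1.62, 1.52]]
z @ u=[[0.02, -0.03], [0.73, -0.9], [-1.39, 1.69]]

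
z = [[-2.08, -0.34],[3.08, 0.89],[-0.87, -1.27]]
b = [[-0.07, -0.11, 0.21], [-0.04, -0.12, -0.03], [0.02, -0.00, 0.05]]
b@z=[[-0.38, -0.34], [-0.26, -0.06], [-0.09, -0.07]]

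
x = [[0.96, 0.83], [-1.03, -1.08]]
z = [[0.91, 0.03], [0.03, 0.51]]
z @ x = [[0.84, 0.72], [-0.5, -0.53]]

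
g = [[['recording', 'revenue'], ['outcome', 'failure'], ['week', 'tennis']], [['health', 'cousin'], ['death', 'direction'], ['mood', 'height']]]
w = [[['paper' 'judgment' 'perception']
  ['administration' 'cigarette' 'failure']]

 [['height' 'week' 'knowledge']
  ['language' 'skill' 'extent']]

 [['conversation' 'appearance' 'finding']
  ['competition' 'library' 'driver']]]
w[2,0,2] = 'finding'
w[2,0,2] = 'finding'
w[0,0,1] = 'judgment'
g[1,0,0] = 'health'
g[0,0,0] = 'recording'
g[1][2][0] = 'mood'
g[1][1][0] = 'death'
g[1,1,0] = 'death'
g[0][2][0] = 'week'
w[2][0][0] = 'conversation'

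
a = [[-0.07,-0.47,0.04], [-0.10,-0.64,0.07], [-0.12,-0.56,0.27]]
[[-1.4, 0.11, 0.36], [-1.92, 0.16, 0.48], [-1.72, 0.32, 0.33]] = a @ [[2.72, 1.24, 0.68], [2.60, -0.32, -0.89], [0.23, 1.06, -0.34]]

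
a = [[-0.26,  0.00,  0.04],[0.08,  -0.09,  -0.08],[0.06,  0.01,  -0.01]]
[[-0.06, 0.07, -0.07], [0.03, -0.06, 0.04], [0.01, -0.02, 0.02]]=a @ [[0.25, -0.22, 0.25],[-0.34, 0.12, -0.04],[0.23, 0.4, -0.24]]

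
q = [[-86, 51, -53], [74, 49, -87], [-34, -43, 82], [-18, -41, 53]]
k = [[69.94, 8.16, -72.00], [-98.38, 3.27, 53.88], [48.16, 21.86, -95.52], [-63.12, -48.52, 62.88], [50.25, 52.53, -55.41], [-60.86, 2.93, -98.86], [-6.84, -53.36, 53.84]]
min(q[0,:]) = -86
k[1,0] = -98.38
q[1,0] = 74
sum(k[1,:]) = -41.23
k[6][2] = 53.84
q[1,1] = 49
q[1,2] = -87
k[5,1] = 2.93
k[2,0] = 48.16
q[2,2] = 82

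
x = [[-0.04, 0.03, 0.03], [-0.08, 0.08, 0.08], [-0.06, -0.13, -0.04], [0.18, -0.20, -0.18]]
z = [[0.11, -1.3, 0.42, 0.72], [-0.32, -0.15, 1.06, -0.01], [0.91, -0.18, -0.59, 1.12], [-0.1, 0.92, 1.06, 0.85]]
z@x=[[0.20, -0.3, -0.25], [-0.04, -0.16, -0.06], [0.22, -0.13, -0.17], [0.02, -0.24, -0.12]]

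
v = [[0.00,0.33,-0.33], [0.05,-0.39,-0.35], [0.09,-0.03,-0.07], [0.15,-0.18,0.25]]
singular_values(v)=[0.56, 0.53, 0.15]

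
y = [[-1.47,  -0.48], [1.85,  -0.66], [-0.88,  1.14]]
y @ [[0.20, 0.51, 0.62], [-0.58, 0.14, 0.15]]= [[-0.02, -0.82, -0.98], [0.75, 0.85, 1.05], [-0.84, -0.29, -0.37]]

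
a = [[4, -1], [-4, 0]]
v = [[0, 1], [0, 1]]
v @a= [[-4, 0], [-4, 0]]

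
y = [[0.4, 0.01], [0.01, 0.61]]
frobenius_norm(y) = 0.73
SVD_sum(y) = [[0.0, 0.03], [0.03, 0.61]] + [[0.40, -0.02], [-0.02, 0.0]]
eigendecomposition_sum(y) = [[0.40, -0.02], [-0.02, 0.00]] + [[0.0, 0.03], [0.03, 0.61]]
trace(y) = 1.01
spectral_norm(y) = 0.61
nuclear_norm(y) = 1.01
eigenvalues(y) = [0.4, 0.61]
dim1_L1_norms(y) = [0.41, 0.62]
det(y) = 0.24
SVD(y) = [[0.05, 1.00],  [1.0, -0.05]] @ diag([0.6104751155486449, 0.3995248844513552]) @ [[0.05,1.0], [1.0,-0.05]]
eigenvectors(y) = [[-1.0, -0.05], [0.05, -1.00]]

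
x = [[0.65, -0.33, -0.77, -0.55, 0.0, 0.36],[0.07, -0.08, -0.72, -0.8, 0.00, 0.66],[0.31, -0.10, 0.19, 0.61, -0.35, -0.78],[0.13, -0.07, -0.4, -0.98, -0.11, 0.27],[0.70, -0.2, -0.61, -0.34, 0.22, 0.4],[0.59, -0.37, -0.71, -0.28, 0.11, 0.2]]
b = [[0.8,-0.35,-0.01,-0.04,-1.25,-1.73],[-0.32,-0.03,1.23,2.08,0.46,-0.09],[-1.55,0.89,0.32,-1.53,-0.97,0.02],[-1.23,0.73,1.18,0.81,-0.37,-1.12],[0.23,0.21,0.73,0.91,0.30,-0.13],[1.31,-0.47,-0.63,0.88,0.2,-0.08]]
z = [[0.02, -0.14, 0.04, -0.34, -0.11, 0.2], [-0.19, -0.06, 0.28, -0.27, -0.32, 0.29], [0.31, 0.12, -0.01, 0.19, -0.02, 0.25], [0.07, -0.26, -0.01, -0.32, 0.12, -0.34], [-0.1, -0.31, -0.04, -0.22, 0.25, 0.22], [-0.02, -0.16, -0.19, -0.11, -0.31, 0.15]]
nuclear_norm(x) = 4.70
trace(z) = 0.03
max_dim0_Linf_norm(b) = 2.08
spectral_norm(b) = 3.44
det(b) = -1.55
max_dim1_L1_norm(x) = 2.66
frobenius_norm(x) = 2.82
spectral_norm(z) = 0.81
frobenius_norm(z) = 1.24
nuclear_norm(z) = 2.67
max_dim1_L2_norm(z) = 0.61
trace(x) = 0.20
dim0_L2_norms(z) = [0.38, 0.48, 0.34, 0.62, 0.54, 0.61]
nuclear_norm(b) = 10.21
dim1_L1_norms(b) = [4.18, 4.21, 5.28, 5.44, 2.51, 3.57]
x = z @ b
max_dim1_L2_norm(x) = 1.27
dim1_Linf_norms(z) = [0.34, 0.32, 0.31, 0.34, 0.31, 0.31]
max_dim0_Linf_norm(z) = 0.34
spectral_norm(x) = 2.48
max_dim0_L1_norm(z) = 1.45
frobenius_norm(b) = 5.32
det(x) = 0.00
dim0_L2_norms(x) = [1.17, 0.55, 1.48, 1.57, 0.44, 1.2]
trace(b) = 2.12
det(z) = -0.00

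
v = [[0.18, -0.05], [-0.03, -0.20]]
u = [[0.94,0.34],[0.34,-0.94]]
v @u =[[0.15, 0.11], [-0.10, 0.18]]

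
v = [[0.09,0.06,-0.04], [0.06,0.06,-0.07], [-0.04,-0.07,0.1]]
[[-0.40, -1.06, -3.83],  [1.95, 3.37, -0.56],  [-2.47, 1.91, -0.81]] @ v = [[0.05,  0.18,  -0.29],  [0.40,  0.36,  -0.37],  [-0.08,  0.02,  -0.12]]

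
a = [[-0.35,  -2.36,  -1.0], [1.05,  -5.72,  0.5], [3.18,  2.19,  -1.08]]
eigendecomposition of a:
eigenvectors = [[(-0.02-0.52j), -0.02+0.52j, -0.25+0.00j], [(-0.11-0.06j), (-0.11+0.06j), (-0.8+0j)], [-0.84+0.00j, (-0.84-0j), (0.55+0j)]]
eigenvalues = [(-0.71+2.12j), (-0.71-2.12j), (-5.73+0j)]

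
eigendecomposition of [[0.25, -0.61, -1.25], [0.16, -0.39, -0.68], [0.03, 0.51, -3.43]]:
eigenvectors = [[0.95, -0.86, 0.35], [0.31, -0.5, 0.19], [0.05, -0.09, 0.91]]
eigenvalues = [-0.02, -0.24, -3.31]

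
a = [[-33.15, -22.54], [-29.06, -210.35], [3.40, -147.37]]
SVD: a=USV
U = [[-0.1, 0.84], [-0.82, 0.23], [-0.56, -0.48]]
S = [259.02, 36.53]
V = [[0.10, 1.0],[-1.0, 0.1]]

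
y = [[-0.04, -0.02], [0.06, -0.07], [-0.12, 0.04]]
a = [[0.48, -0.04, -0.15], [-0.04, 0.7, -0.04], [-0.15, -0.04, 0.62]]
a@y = [[-0.00, -0.01], [0.05, -0.05], [-0.07, 0.03]]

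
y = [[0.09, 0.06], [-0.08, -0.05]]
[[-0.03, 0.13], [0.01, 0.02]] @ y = [[-0.01, -0.01], [-0.00, -0.00]]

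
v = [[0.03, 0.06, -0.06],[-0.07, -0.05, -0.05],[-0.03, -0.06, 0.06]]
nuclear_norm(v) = 0.23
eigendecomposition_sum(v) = [[0.03, 0.02, 0.03], [-0.07, -0.04, -0.06], [-0.03, -0.02, -0.03]] + [[0.00, -0.00, 0.0], [-0.0, 0.00, -0.0], [-0.00, 0.0, -0.0]] + [[-0.00, 0.04, -0.09], [0.0, -0.01, 0.01], [0.0, -0.04, 0.09]]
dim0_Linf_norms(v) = [0.07, 0.06, 0.06]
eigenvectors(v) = [[-0.38,0.69,-0.7], [0.84,-0.65,0.11], [0.38,-0.31,0.7]]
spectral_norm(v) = 0.13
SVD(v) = [[-0.66,-0.26,0.71], [0.37,-0.93,-0.0], [0.66,0.26,0.71]] @ diag([0.1318304248149817, 0.09338489756433567, 3.3097395336811954e-18]) @ [[-0.5, -0.74, 0.46], [0.53, 0.16, 0.83], [-0.69, 0.65, 0.31]]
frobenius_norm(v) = 0.16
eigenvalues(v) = [-0.04, 0.0, 0.08]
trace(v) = 0.04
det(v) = -0.00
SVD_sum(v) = [[0.04, 0.06, -0.04], [-0.02, -0.04, 0.02], [-0.04, -0.06, 0.04]] + [[-0.01, -0.0, -0.02], [-0.05, -0.01, -0.07], [0.01, 0.0, 0.02]] + [[-0.00, 0.00, 0.0], [0.0, -0.0, -0.00], [-0.00, 0.0, 0.00]]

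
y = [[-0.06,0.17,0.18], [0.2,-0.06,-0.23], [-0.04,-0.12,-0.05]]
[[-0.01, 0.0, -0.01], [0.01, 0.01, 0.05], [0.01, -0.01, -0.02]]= y@[[-0.11, 0.13, 0.15], [0.05, -0.00, 0.13], [-0.16, 0.07, -0.11]]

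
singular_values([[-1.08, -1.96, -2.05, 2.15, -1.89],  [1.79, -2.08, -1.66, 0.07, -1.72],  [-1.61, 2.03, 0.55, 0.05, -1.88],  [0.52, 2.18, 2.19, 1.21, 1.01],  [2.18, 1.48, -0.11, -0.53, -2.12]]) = [5.74, 3.9, 3.52, 2.15, 0.36]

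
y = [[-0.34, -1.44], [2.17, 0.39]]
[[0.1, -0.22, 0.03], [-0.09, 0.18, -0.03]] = y @ [[-0.03,0.06,-0.01], [-0.06,0.14,-0.02]]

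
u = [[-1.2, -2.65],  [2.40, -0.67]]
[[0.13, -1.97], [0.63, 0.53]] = u@[[0.22,0.38], [-0.15,0.57]]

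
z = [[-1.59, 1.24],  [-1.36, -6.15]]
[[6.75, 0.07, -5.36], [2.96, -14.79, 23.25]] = z @ [[-3.94, 1.56, 0.36], [0.39, 2.06, -3.86]]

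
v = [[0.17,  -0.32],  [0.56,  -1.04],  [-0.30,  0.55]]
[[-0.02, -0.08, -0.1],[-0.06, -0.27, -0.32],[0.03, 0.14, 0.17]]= v@[[0.02,0.13,-0.14],[0.07,0.33,0.23]]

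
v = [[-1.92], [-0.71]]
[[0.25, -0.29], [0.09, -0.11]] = v@ [[-0.13, 0.15]]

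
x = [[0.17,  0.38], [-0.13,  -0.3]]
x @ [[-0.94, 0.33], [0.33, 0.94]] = [[-0.03, 0.41], [0.02, -0.32]]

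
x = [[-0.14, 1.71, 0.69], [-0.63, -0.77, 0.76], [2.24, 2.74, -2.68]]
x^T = [[-0.14, -0.63, 2.24], [1.71, -0.77, 2.74], [0.69, 0.76, -2.68]]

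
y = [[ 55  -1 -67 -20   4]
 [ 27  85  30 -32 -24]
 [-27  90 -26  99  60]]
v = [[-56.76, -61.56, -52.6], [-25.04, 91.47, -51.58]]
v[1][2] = -51.58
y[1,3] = -32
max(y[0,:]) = 55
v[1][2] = -51.58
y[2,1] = 90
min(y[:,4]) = -24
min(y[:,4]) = -24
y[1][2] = 30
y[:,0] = [55, 27, -27]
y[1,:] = [27, 85, 30, -32, -24]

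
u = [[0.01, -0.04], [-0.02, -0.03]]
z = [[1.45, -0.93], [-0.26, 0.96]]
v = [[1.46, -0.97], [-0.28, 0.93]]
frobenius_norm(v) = 2.00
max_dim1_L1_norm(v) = 2.43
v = u + z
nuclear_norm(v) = 2.49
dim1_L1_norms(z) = [2.38, 1.22]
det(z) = 1.15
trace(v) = 2.39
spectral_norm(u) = 0.05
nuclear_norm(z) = 2.50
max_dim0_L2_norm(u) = 0.05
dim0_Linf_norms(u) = [0.02, 0.04]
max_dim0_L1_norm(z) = 1.89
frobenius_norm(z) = 1.99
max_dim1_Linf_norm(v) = 1.46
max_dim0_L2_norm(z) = 1.47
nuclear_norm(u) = 0.07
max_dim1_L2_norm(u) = 0.04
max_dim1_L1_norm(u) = 0.05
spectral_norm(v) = 1.92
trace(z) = 2.41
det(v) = 1.09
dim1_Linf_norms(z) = [1.45, 0.96]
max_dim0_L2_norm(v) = 1.49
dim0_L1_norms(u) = [0.03, 0.07]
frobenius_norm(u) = 0.05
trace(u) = -0.02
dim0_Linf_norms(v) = [1.46, 0.97]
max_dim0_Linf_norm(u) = 0.04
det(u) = -0.00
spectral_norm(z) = 1.89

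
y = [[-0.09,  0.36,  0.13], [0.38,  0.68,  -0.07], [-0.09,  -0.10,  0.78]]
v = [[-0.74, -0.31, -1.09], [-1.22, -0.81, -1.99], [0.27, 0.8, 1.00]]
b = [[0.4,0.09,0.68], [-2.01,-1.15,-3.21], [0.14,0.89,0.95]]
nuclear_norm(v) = 3.61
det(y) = -0.15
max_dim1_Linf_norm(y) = 0.78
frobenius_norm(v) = 3.11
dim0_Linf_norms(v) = [1.22, 0.81, 1.99]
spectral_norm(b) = 4.19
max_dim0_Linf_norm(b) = 3.21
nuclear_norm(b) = 4.98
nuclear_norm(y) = 1.86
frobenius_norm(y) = 1.18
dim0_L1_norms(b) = [2.55, 2.13, 4.84]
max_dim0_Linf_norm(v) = 1.99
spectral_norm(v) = 3.06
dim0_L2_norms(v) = [1.45, 1.18, 2.48]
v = y @ b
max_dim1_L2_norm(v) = 2.47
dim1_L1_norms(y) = [0.58, 1.13, 0.97]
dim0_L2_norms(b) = [2.05, 1.46, 3.42]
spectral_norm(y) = 0.89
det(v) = 0.04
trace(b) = 0.20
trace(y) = 1.37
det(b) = -0.27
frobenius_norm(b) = 4.24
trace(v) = -0.55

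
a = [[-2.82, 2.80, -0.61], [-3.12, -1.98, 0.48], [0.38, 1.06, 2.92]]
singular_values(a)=[4.28, 3.56, 2.97]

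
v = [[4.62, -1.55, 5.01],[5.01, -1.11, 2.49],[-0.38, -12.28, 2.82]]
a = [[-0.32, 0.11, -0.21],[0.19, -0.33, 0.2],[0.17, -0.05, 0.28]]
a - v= [[-4.94, 1.66, -5.22], [-4.82, 0.78, -2.29], [0.55, 12.23, -2.54]]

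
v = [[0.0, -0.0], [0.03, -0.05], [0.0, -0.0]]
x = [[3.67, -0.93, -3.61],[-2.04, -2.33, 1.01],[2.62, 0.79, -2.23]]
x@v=[[-0.03, 0.05],[-0.07, 0.12],[0.02, -0.04]]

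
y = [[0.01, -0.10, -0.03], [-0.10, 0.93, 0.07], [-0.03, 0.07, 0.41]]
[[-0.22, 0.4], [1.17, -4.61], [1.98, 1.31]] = y @ [[-3.69, 0.81], [0.53, -5.18], [4.47, 4.13]]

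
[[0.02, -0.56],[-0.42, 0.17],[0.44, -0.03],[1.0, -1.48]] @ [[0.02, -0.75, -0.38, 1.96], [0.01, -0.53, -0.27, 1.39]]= [[-0.01, 0.28, 0.14, -0.74], [-0.01, 0.22, 0.11, -0.59], [0.01, -0.31, -0.16, 0.82], [0.01, 0.03, 0.02, -0.1]]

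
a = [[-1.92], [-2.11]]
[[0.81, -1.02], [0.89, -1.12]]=a @ [[-0.42, 0.53]]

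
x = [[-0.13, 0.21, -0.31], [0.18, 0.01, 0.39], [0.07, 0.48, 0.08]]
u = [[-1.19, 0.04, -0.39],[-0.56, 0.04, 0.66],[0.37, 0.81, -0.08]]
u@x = [[0.13,  -0.44,  0.35], [0.13,  0.2,  0.24], [0.09,  0.05,  0.19]]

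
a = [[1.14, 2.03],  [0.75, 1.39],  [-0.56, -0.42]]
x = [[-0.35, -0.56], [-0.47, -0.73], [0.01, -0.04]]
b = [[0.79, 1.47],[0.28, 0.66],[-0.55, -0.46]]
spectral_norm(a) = 2.89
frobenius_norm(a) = 2.90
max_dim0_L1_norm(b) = 2.59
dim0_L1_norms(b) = [1.62, 2.59]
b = x + a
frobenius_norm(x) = 1.09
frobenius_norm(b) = 1.95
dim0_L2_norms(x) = [0.59, 0.92]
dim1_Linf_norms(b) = [1.47, 0.66, 0.55]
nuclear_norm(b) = 2.20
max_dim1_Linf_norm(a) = 2.03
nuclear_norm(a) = 3.17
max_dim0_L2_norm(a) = 2.5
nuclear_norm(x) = 1.12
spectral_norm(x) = 1.09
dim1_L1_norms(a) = [3.17, 2.14, 0.98]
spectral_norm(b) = 1.93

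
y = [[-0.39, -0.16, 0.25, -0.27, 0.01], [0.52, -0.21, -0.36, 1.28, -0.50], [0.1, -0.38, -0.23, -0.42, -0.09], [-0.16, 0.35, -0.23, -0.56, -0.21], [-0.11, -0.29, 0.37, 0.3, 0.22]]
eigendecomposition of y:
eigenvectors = [[-0.27+0.00j,  -0.04+0.00j,  (-0.53+0j),  0.57+0.00j,  0.57-0.00j], [(0.69+0j),  0.86+0.00j,  -0.08+0.00j,  0.39+0.21j,  (0.39-0.21j)], [-0.41+0.00j,  (0.21+0j),  -0.67+0.00j,  -0.02+0.50j,  (-0.02-0.5j)], [0.35+0.00j,  -0.41+0.00j,  (0.2+0j),  (-0.17+0.08j),  (-0.17-0.08j)], [(-0.4+0j),  (0.22+0j),  0.48+0.00j,  0.40-0.16j,  0.40+0.16j]]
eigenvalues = [(0.75+0j), (-1.07+0j), (-0+0j), (-0.42+0.12j), (-0.42-0.12j)]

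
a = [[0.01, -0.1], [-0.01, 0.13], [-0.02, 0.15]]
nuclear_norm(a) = 0.23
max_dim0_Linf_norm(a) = 0.15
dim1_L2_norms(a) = [0.1, 0.13, 0.15]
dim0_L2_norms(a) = [0.02, 0.22]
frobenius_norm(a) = 0.22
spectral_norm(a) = 0.22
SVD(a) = [[0.45,-0.13],[-0.58,0.71],[-0.68,-0.7]] @ diag([0.22353742585108705, 0.00556949224524149]) @ [[0.11, -0.99], [0.99, 0.11]]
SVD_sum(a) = [[0.01, -0.1],[-0.01, 0.13],[-0.02, 0.15]] + [[-0.0,-0.0], [0.0,0.00], [-0.00,-0.0]]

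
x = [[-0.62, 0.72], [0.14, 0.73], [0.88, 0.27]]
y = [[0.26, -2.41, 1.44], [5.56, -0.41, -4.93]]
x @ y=[[3.84,1.2,-4.44],[4.1,-0.64,-3.40],[1.73,-2.23,-0.06]]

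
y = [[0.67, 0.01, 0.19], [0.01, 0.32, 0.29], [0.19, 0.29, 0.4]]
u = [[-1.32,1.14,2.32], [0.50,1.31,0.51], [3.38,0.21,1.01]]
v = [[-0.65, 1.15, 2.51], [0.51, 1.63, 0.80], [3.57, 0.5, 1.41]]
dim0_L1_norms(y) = [0.87, 0.62, 0.88]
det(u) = -10.24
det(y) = 0.02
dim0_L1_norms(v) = [4.73, 3.28, 4.72]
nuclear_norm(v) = 8.09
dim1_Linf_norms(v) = [2.51, 1.63, 3.57]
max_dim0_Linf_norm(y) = 0.67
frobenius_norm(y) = 0.98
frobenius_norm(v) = 5.16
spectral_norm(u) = 3.67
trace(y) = 1.39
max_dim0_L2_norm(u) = 3.66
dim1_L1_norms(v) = [4.31, 2.94, 5.48]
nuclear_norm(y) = 1.39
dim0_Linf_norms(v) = [3.57, 1.63, 2.51]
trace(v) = 2.39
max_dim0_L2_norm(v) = 3.66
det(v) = -12.74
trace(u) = 1.00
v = y + u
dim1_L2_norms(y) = [0.7, 0.43, 0.53]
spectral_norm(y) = 0.82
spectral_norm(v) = 4.12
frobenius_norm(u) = 4.81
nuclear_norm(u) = 7.58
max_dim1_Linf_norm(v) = 3.57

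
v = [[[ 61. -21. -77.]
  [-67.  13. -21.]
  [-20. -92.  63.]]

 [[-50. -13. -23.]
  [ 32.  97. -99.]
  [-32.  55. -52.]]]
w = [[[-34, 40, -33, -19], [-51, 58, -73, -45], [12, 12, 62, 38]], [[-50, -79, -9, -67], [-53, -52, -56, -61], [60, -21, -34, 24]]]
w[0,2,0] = 12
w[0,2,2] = 62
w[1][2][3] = 24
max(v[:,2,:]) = 63.0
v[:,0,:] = [[61.0, -21.0, -77.0], [-50.0, -13.0, -23.0]]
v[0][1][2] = -21.0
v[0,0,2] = -77.0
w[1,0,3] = -67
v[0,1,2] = -21.0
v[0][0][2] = -77.0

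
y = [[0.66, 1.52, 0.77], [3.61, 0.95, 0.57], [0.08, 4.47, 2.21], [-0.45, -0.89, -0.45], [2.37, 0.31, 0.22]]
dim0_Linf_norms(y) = [3.61, 4.47, 2.21]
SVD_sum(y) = [[0.79,1.46,0.74], [1.12,2.06,1.05], [1.97,3.63,1.85], [-0.48,-0.88,-0.45], [0.60,1.10,0.56]] + [[-0.13, 0.06, 0.03],[2.49, -1.11, -0.48],[-1.89, 0.84, 0.36],[0.03, -0.01, -0.01],[1.77, -0.79, -0.34]] + [[-0.0, -0.00, 0.00], [0.00, 0.00, -0.0], [-0.00, -0.0, 0.00], [-0.00, -0.00, 0.0], [-0.0, -0.0, 0.0]]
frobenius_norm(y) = 7.03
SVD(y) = [[-0.31, -0.04, 0.35], [-0.44, 0.69, -0.10], [-0.78, -0.53, 0.07], [0.19, 0.01, 0.90], [-0.24, 0.49, 0.23]] @ diag([5.782906866746702, 3.9982850829618313, 0.0021367963755095105]) @ [[-0.44,-0.8,-0.41], [0.9,-0.4,-0.17], [-0.03,-0.44,0.9]]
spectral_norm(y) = 5.78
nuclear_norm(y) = 9.78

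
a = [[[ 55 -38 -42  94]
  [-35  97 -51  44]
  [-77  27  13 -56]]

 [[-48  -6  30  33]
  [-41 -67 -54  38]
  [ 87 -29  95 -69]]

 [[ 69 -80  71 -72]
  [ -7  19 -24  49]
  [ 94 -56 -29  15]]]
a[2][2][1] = -56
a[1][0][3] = 33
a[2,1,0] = -7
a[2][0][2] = 71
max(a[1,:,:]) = 95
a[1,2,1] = -29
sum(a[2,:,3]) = -8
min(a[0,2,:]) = -77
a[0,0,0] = 55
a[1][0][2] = 30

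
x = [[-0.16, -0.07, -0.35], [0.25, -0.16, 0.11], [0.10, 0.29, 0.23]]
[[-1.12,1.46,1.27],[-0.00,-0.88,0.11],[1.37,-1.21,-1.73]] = x@[[0.59, -3.11, -0.83], [2.60, -1.10, -3.69], [2.41, -2.52, -2.52]]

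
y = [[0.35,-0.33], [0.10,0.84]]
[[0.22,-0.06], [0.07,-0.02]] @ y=[[0.07, -0.12],[0.02, -0.04]]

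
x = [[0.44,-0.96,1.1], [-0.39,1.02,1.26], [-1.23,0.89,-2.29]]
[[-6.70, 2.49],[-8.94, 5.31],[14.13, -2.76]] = x@[[0.61, -4.76], [-0.34, -0.85], [-6.63, 3.43]]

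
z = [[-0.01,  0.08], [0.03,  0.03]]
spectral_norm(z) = 0.09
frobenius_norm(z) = 0.09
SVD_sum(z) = [[0.0, 0.08],[0.0, 0.03]] + [[-0.01,  0.00], [0.03,  -0.00]]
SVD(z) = [[0.93, 0.36], [0.36, -0.93]] @ diag([0.08544932358927065, 0.031597675517925604]) @ [[0.02, 1.0], [-1.00, 0.02]]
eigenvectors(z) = [[-0.92, -0.74],[0.38, -0.67]]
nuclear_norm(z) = 0.12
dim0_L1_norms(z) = [0.04, 0.11]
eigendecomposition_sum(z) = [[-0.03, 0.03], [0.01, -0.01]] + [[0.02, 0.05], [0.02, 0.04]]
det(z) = -0.00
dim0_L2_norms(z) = [0.03, 0.09]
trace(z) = 0.02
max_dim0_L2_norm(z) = 0.09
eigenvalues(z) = [-0.04, 0.06]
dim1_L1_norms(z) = [0.09, 0.06]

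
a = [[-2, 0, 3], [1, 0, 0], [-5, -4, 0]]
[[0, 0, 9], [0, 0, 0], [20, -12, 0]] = a@ [[0, 0, 0], [-5, 3, 0], [0, 0, 3]]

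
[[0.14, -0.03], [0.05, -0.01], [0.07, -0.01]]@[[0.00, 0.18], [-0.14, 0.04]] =[[0.0, 0.02], [0.00, 0.01], [0.0, 0.01]]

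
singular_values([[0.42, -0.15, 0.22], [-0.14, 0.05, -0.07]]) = [0.52, 0.0]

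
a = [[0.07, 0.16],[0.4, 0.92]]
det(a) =0.000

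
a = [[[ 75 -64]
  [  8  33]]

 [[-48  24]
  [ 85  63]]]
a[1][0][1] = 24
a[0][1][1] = 33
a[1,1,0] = 85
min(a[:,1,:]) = 8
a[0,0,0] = 75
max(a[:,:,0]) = 85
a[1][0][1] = 24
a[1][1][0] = 85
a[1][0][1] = 24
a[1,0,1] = 24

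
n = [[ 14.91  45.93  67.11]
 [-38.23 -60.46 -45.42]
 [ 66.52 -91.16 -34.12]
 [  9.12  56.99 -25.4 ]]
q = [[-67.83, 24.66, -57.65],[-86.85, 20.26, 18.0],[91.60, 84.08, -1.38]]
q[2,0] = 91.6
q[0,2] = -57.65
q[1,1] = 20.26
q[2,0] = 91.6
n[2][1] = -91.16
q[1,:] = [-86.85, 20.26, 18.0]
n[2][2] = -34.12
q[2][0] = 91.6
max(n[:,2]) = 67.11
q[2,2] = -1.38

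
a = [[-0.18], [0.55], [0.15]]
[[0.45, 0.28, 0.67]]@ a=[[0.17]]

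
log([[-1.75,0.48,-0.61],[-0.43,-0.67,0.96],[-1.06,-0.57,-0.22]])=[[(0.6+2.55j), 0.41-0.44j, (0.32+1.04j)],[(-1.3-0.16j), -1.11+0.03j, (2.19-0.07j)],[-0.19+1.38j, (-1.77-0.24j), 0.89+0.57j]]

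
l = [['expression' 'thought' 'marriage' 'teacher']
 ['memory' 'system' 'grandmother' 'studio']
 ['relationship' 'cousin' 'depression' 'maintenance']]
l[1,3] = 'studio'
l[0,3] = 'teacher'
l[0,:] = ['expression', 'thought', 'marriage', 'teacher']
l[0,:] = ['expression', 'thought', 'marriage', 'teacher']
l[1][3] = 'studio'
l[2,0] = 'relationship'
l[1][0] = 'memory'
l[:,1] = ['thought', 'system', 'cousin']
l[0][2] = 'marriage'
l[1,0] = 'memory'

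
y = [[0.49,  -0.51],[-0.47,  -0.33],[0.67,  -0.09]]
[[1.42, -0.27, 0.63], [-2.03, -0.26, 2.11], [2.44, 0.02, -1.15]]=y@[[3.75, 0.11, -2.16],[0.81, 0.63, -3.31]]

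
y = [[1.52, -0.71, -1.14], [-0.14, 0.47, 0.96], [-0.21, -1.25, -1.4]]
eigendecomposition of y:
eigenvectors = [[0.99+0.00j,(-0.23+0.04j),-0.23-0.04j], [(-0.13+0j),(0.56+0.27j),(0.56-0.27j)], [(-0.01+0j),-0.75+0.00j,(-0.75-0j)]]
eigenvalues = [(1.63+0j), (-0.52+0.46j), (-0.52-0.46j)]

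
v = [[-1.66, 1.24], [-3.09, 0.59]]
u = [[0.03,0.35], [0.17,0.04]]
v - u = [[-1.69,  0.89], [-3.26,  0.55]]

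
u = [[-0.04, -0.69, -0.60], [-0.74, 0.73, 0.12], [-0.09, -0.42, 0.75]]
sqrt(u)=[[(0.33+0.52j), (-0.45+0.34j), -0.36+0.20j],[(-0.46+0.28j), (0.82+0.19j), 0.02+0.11j],[-0.08+0.13j, (-0.23+0.08j), (0.87+0.05j)]]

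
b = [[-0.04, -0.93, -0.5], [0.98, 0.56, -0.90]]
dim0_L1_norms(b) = [1.02, 1.49, 1.4]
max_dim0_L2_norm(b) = 1.09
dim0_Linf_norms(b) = [0.98, 0.93, 0.9]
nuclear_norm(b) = 2.50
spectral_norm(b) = 1.45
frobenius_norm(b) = 1.79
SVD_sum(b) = [[-0.11, -0.07, 0.09],[0.97, 0.66, -0.83]] + [[0.07, -0.86, -0.59],[0.01, -0.1, -0.07]]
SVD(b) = [[-0.11,0.99], [0.99,0.11]] @ diag([1.447877357885601, 1.0507859708438303]) @ [[0.68,0.46,-0.58], [0.07,-0.82,-0.57]]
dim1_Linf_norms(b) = [0.93, 0.98]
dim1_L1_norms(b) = [1.47, 2.44]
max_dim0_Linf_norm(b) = 0.98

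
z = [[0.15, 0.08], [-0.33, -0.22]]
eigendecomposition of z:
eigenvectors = [[0.64, -0.28], [-0.77, 0.96]]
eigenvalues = [0.05, -0.12]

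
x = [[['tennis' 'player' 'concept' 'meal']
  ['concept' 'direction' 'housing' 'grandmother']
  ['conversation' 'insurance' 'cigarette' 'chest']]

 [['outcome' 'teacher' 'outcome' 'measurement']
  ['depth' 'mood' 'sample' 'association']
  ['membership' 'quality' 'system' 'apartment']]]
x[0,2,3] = 'chest'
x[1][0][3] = 'measurement'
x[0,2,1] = 'insurance'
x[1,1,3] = 'association'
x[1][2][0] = 'membership'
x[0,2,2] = 'cigarette'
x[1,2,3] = 'apartment'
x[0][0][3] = 'meal'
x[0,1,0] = 'concept'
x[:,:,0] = [['tennis', 'concept', 'conversation'], ['outcome', 'depth', 'membership']]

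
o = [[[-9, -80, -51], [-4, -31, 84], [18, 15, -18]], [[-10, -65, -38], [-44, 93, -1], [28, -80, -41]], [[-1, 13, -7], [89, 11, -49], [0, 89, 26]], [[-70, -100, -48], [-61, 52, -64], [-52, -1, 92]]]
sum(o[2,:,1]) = 113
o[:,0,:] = [[-9, -80, -51], [-10, -65, -38], [-1, 13, -7], [-70, -100, -48]]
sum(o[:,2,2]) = 59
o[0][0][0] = -9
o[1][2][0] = 28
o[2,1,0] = 89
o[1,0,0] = -10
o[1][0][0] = -10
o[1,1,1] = 93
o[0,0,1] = -80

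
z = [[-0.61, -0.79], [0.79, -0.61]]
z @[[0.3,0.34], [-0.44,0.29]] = [[0.16, -0.44], [0.51, 0.09]]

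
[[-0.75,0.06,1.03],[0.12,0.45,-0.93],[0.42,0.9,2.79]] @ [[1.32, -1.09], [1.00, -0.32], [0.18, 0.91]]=[[-0.74, 1.74], [0.44, -1.12], [1.96, 1.79]]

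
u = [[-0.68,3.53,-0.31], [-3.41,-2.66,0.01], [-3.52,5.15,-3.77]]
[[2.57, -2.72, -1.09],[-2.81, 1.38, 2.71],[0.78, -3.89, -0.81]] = u @ [[0.18, 0.18, -0.49], [0.83, -0.75, -0.39], [0.76, -0.16, 0.14]]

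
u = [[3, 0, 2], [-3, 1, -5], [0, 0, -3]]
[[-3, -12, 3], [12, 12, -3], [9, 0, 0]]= u @ [[1, -4, 1], [0, 0, 0], [-3, 0, 0]]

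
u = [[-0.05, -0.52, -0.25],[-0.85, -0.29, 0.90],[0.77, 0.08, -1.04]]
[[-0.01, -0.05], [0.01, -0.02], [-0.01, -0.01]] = u @ [[-0.05, 0.05],  [0.04, 0.07],  [-0.02, 0.05]]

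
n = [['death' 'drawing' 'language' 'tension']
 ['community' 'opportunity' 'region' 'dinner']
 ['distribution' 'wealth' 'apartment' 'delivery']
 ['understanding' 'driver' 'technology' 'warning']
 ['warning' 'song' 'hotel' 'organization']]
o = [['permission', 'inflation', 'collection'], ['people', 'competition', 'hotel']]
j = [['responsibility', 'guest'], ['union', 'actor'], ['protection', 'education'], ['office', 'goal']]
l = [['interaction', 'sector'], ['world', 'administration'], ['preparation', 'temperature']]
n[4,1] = 'song'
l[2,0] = 'preparation'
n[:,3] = ['tension', 'dinner', 'delivery', 'warning', 'organization']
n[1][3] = 'dinner'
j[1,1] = 'actor'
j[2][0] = 'protection'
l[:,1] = ['sector', 'administration', 'temperature']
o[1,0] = 'people'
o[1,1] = 'competition'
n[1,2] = 'region'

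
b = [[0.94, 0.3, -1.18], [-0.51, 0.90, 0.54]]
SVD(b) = [[-0.87, 0.49], [0.49, 0.87]] @ diag([1.6876522635304785, 0.9378325209761351]) @ [[-0.63, 0.11, 0.77], [0.02, 0.99, -0.12]]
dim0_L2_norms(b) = [1.07, 0.95, 1.3]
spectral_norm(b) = 1.69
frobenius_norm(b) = 1.93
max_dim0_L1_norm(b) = 1.72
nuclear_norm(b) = 2.63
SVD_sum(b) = [[0.93, -0.16, -1.12], [-0.53, 0.09, 0.64]] + [[0.01, 0.46, -0.06], [0.02, 0.81, -0.10]]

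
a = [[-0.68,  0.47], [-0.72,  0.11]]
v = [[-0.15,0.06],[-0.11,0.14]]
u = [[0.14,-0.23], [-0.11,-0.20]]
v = a @ u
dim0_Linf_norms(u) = [0.14, 0.23]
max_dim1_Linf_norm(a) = 0.72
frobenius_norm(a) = 1.10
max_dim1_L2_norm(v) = 0.18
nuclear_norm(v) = 0.29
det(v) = -0.01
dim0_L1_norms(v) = [0.26, 0.2]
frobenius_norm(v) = 0.24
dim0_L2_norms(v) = [0.19, 0.15]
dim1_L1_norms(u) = [0.37, 0.31]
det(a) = 0.26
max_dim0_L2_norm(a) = 0.99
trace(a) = -0.57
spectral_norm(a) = 1.07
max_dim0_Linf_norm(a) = 0.72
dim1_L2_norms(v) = [0.16, 0.18]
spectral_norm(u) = 0.31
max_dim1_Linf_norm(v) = 0.15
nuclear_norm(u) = 0.48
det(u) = -0.05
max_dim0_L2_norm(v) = 0.19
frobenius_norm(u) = 0.35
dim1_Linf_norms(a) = [0.68, 0.72]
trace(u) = -0.06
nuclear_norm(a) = 1.32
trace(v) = -0.01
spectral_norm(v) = 0.23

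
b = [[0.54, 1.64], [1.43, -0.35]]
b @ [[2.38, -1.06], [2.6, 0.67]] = [[5.55, 0.53], [2.49, -1.75]]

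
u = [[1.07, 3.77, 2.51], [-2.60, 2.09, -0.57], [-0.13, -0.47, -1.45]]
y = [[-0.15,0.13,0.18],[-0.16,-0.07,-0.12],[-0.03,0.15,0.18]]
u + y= [[0.92, 3.90, 2.69], [-2.76, 2.02, -0.69], [-0.16, -0.32, -1.27]]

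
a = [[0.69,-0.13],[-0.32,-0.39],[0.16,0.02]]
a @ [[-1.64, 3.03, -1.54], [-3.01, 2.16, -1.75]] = [[-0.74, 1.81, -0.84], [1.70, -1.81, 1.18], [-0.32, 0.53, -0.28]]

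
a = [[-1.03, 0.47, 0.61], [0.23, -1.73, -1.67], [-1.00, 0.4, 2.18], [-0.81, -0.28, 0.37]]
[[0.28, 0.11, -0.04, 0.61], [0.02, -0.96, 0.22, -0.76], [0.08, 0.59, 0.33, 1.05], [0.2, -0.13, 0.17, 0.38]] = a@[[-0.32, 0.20, 0.01, -0.37], [0.06, 0.28, -0.34, 0.11], [-0.12, 0.31, 0.22, 0.29]]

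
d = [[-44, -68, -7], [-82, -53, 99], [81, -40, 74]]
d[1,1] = -53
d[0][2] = -7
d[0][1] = -68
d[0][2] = -7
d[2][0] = 81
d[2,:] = [81, -40, 74]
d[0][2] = -7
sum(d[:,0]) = -45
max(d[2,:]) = 81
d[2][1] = -40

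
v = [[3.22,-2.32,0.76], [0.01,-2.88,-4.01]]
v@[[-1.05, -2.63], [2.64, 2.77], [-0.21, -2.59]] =[[-9.67, -16.86], [-6.77, 2.38]]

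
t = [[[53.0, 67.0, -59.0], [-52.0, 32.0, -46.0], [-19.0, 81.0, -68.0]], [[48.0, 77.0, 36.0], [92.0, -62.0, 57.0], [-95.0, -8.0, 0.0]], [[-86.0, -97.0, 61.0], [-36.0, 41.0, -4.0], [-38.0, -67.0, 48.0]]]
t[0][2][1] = 81.0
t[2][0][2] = 61.0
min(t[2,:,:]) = -97.0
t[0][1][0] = -52.0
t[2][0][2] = 61.0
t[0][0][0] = 53.0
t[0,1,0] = -52.0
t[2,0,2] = 61.0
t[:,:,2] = [[-59.0, -46.0, -68.0], [36.0, 57.0, 0.0], [61.0, -4.0, 48.0]]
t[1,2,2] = 0.0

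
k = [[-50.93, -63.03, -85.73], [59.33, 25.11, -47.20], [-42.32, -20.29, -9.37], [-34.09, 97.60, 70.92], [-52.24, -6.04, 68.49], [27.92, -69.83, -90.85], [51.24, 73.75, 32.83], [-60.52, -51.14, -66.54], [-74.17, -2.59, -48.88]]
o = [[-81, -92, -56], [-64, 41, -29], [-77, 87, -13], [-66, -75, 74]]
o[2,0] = -77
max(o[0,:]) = -56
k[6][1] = 73.75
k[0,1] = -63.03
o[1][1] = 41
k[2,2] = -9.37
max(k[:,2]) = 70.92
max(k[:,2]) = 70.92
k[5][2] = -90.85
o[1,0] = -64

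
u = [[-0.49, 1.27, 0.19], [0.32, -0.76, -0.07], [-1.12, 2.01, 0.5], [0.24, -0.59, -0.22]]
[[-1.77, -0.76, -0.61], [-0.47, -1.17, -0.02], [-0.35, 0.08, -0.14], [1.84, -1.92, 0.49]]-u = [[-1.28,-2.03,-0.8], [-0.79,-0.41,0.05], [0.77,-1.93,-0.64], [1.60,-1.33,0.71]]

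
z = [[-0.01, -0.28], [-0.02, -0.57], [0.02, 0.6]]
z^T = [[-0.01, -0.02, 0.02], [-0.28, -0.57, 0.6]]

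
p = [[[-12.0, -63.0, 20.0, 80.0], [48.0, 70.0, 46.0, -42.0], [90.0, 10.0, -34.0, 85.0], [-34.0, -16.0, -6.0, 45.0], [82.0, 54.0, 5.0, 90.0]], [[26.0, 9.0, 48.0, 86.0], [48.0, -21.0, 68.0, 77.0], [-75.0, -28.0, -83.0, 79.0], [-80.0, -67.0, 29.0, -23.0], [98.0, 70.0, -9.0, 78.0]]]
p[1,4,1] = 70.0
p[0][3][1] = -16.0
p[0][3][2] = -6.0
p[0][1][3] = -42.0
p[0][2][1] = 10.0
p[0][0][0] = -12.0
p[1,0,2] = 48.0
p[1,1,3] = 77.0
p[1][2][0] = -75.0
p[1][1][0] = 48.0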